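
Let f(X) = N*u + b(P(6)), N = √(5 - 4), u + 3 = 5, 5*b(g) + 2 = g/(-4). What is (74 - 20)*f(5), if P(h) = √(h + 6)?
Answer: 432/5 - 27*√3/5 ≈ 77.047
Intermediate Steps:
P(h) = √(6 + h)
b(g) = -⅖ - g/20 (b(g) = -⅖ + (g/(-4))/5 = -⅖ + (g*(-¼))/5 = -⅖ + (-g/4)/5 = -⅖ - g/20)
u = 2 (u = -3 + 5 = 2)
N = 1 (N = √1 = 1)
f(X) = 8/5 - √3/10 (f(X) = 1*2 + (-⅖ - √(6 + 6)/20) = 2 + (-⅖ - √3/10) = 8/5 - √3/10)
(74 - 20)*f(5) = (74 - 20)*(8/5 - √3/10) = 54*(8/5 - √3/10) = 432/5 - 27*√3/5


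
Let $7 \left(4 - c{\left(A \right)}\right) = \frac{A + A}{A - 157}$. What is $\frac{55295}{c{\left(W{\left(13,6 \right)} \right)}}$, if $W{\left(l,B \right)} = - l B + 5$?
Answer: $\frac{44512475}{3147} \approx 14144.0$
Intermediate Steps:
$W{\left(l,B \right)} = 5 - B l$ ($W{\left(l,B \right)} = - B l + 5 = 5 - B l$)
$c{\left(A \right)} = 4 - \frac{2 A}{7 \left(-157 + A\right)}$ ($c{\left(A \right)} = 4 - \frac{\left(A + A\right) \frac{1}{A - 157}}{7} = 4 - \frac{2 A \frac{1}{-157 + A}}{7} = 4 - \frac{2 A}{7 \left(-157 + A\right)}$)
$\frac{55295}{c{\left(W{\left(13,6 \right)} \right)}} = \frac{55295}{\frac{2}{7} \frac{1}{-157 + \left(5 - 6 \cdot 13\right)} \left(-2198 + 13 \left(5 - 6 \cdot 13\right)\right)} = \frac{55295}{\frac{2}{7} \frac{1}{-157 + \left(5 - 78\right)} \left(-2198 + 13 \left(5 - 78\right)\right)} = \frac{55295}{\frac{2}{7} \frac{1}{-157 - 73} \left(-2198 + 13 \left(-73\right)\right)} = \frac{55295}{\frac{2}{7} \frac{1}{-230} \left(-2198 - 949\right)} = \frac{55295}{\frac{2}{7} \left(- \frac{1}{230}\right) \left(-3147\right)} = \frac{55295}{\frac{3147}{805}} = 55295 \cdot \frac{805}{3147} = \frac{44512475}{3147}$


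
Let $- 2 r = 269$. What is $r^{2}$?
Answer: $\frac{72361}{4} \approx 18090.0$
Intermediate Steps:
$r = - \frac{269}{2}$ ($r = \left(- \frac{1}{2}\right) 269 = - \frac{269}{2} \approx -134.5$)
$r^{2} = \left(- \frac{269}{2}\right)^{2} = \frac{72361}{4}$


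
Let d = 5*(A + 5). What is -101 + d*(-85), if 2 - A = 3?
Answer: -1801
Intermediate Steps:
A = -1 (A = 2 - 1*3 = 2 - 3 = -1)
d = 20 (d = 5*(-1 + 5) = 5*4 = 20)
-101 + d*(-85) = -101 + 20*(-85) = -101 - 1700 = -1801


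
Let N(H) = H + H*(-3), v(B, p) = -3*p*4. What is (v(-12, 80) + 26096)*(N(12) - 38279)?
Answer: -962784208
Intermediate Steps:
v(B, p) = -12*p
N(H) = -2*H (N(H) = H - 3*H = -2*H)
(v(-12, 80) + 26096)*(N(12) - 38279) = (-12*80 + 26096)*(-2*12 - 38279) = (-960 + 26096)*(-24 - 38279) = 25136*(-38303) = -962784208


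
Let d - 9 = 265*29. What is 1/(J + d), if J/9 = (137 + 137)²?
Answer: 1/683378 ≈ 1.4633e-6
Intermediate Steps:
d = 7694 (d = 9 + 265*29 = 9 + 7685 = 7694)
J = 675684 (J = 9*(137 + 137)² = 9*274² = 9*75076 = 675684)
1/(J + d) = 1/(675684 + 7694) = 1/683378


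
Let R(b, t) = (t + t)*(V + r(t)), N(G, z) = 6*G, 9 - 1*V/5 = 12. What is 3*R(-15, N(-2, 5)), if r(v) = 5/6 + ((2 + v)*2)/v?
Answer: 900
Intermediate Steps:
V = -15 (V = 45 - 5*12 = 45 - 60 = -15)
r(v) = 5/6 + (4 + 2*v)/v (r(v) = 5*(1/6) + (4 + 2*v)/v = 5/6 + (4 + 2*v)/v)
R(b, t) = 2*t*(-73/6 + 4/t) (R(b, t) = (t + t)*(-15 + (17/6 + 4/t)) = (2*t)*(-73/6 + 4/t) = 2*t*(-73/6 + 4/t))
3*R(-15, N(-2, 5)) = 3*(8 - 146*(-2)) = 3*(8 - 73/3*(-12)) = 3*(8 + 292) = 3*300 = 900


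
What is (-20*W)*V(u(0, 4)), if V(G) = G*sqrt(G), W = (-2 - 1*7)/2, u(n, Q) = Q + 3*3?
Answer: 1170*sqrt(13) ≈ 4218.5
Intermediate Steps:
u(n, Q) = 9 + Q (u(n, Q) = Q + 9 = 9 + Q)
W = -9/2 (W = (-2 - 7)*(1/2) = -9*1/2 = -9/2 ≈ -4.5000)
V(G) = G**(3/2)
(-20*W)*V(u(0, 4)) = (-20*(-9/2))*(9 + 4)**(3/2) = 90*13**(3/2) = 90*(13*sqrt(13)) = 1170*sqrt(13)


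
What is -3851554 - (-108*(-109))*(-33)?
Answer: -3463078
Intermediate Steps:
-3851554 - (-108*(-109))*(-33) = -3851554 - 11772*(-33) = -3851554 - 1*(-388476) = -3851554 + 388476 = -3463078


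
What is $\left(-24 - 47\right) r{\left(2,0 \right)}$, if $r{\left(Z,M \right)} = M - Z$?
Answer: $142$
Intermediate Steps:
$\left(-24 - 47\right) r{\left(2,0 \right)} = \left(-24 - 47\right) \left(0 - 2\right) = - 71 \left(0 - 2\right) = \left(-71\right) \left(-2\right) = 142$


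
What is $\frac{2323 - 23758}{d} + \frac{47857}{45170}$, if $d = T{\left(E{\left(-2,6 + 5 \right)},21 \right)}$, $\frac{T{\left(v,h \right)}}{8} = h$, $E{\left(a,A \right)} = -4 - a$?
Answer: $- \frac{160029829}{1264760} \approx -126.53$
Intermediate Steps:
$T{\left(v,h \right)} = 8 h$
$d = 168$ ($d = 8 \cdot 21 = 168$)
$\frac{2323 - 23758}{d} + \frac{47857}{45170} = \frac{2323 - 23758}{168} + \frac{47857}{45170} = \left(2323 - 23758\right) \frac{1}{168} + 47857 \cdot \frac{1}{45170} = \left(-21435\right) \frac{1}{168} + \frac{47857}{45170} = - \frac{7145}{56} + \frac{47857}{45170} = - \frac{160029829}{1264760}$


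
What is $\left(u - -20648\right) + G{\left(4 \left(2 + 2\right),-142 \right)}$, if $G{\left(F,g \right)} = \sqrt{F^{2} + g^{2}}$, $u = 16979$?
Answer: $37627 + 2 \sqrt{5105} \approx 37770.0$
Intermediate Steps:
$\left(u - -20648\right) + G{\left(4 \left(2 + 2\right),-142 \right)} = \left(16979 - -20648\right) + \sqrt{\left(4 \left(2 + 2\right)\right)^{2} + \left(-142\right)^{2}} = \left(16979 + 20648\right) + \sqrt{\left(4 \cdot 4\right)^{2} + 20164} = 37627 + \sqrt{16^{2} + 20164} = 37627 + \sqrt{256 + 20164} = 37627 + \sqrt{20420} = 37627 + 2 \sqrt{5105}$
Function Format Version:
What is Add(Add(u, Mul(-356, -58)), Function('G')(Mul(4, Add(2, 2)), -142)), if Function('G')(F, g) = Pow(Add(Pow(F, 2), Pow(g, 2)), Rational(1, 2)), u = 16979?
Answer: Add(37627, Mul(2, Pow(5105, Rational(1, 2)))) ≈ 37770.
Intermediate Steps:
Add(Add(u, Mul(-356, -58)), Function('G')(Mul(4, Add(2, 2)), -142)) = Add(Add(16979, Mul(-356, -58)), Pow(Add(Pow(Mul(4, Add(2, 2)), 2), Pow(-142, 2)), Rational(1, 2))) = Add(Add(16979, 20648), Pow(Add(Pow(Mul(4, 4), 2), 20164), Rational(1, 2))) = Add(37627, Pow(Add(Pow(16, 2), 20164), Rational(1, 2))) = Add(37627, Pow(Add(256, 20164), Rational(1, 2))) = Add(37627, Pow(20420, Rational(1, 2))) = Add(37627, Mul(2, Pow(5105, Rational(1, 2))))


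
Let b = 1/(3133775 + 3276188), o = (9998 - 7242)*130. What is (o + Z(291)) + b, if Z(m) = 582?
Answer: 2300292142107/6409963 ≈ 3.5886e+5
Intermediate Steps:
o = 358280 (o = 2756*130 = 358280)
b = 1/6409963 ≈ 1.5601e-7
(o + Z(291)) + b = (358280 + 582) + 1/6409963 = 358862 + 1/6409963 = 2300292142107/6409963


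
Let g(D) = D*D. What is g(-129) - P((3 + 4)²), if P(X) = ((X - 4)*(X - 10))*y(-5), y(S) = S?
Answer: 25416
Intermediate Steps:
g(D) = D²
P(X) = -5*(-10 + X)*(-4 + X) (P(X) = ((X - 4)*(X - 10))*(-5) = ((-4 + X)*(-10 + X))*(-5) = ((-10 + X)*(-4 + X))*(-5) = -5*(-10 + X)*(-4 + X))
g(-129) - P((3 + 4)²) = (-129)² - (-200 - 5*(3 + 4)⁴ + 70*(3 + 4)²) = 16641 - (-200 - 5*(7²)² + 70*7²) = 16641 - (-200 - 5*49² + 70*49) = 16641 - (-200 - 5*2401 + 3430) = 16641 - (-200 - 12005 + 3430) = 16641 - 1*(-8775) = 16641 + 8775 = 25416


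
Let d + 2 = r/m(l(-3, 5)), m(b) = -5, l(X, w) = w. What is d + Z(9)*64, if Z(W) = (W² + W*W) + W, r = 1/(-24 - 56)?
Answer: 4376801/400 ≈ 10942.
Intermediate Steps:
r = -1/80 (r = 1/(-80) = -1/80 ≈ -0.012500)
Z(W) = W + 2*W² (Z(W) = (W² + W²) + W = 2*W² + W = W + 2*W²)
d = -799/400 (d = -2 - 1/80/(-5) = -2 - 1/80*(-⅕) = -2 + 1/400 = -799/400 ≈ -1.9975)
d + Z(9)*64 = -799/400 + (9*(1 + 2*9))*64 = -799/400 + (9*(1 + 18))*64 = -799/400 + (9*19)*64 = -799/400 + 171*64 = -799/400 + 10944 = 4376801/400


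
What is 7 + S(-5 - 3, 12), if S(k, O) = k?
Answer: -1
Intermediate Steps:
7 + S(-5 - 3, 12) = 7 + (-5 - 3) = 7 - 8 = -1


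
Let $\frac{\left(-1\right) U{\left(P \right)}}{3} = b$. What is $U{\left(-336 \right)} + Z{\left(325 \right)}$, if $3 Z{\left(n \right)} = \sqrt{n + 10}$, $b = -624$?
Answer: $1872 + \frac{\sqrt{335}}{3} \approx 1878.1$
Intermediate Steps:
$U{\left(P \right)} = 1872$ ($U{\left(P \right)} = \left(-3\right) \left(-624\right) = 1872$)
$Z{\left(n \right)} = \frac{\sqrt{10 + n}}{3}$ ($Z{\left(n \right)} = \frac{\sqrt{n + 10}}{3} = \frac{\sqrt{10 + n}}{3}$)
$U{\left(-336 \right)} + Z{\left(325 \right)} = 1872 + \frac{\sqrt{10 + 325}}{3} = 1872 + \frac{\sqrt{335}}{3}$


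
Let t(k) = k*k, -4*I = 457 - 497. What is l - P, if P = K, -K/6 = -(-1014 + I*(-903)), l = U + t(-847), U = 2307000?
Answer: 3084673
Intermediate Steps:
I = 10 (I = -(457 - 497)/4 = -1/4*(-40) = 10)
t(k) = k**2
l = 3024409 (l = 2307000 + (-847)**2 = 2307000 + 717409 = 3024409)
K = -60264 (K = -(-6)*(-1014 + 10*(-903)) = -(-6)*(-1014 - 9030) = -(-6)*(-10044) = -6*10044 = -60264)
P = -60264
l - P = 3024409 - 1*(-60264) = 3024409 + 60264 = 3084673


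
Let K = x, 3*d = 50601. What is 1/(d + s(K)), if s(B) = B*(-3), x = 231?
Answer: 1/16174 ≈ 6.1828e-5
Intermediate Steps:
d = 16867 (d = (1/3)*50601 = 16867)
K = 231
s(B) = -3*B
1/(d + s(K)) = 1/(16867 - 3*231) = 1/(16867 - 693) = 1/16174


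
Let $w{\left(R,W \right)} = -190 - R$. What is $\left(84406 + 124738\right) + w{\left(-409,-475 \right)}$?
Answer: $209363$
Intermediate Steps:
$\left(84406 + 124738\right) + w{\left(-409,-475 \right)} = \left(84406 + 124738\right) - -219 = 209144 + \left(-190 + 409\right) = 209144 + 219 = 209363$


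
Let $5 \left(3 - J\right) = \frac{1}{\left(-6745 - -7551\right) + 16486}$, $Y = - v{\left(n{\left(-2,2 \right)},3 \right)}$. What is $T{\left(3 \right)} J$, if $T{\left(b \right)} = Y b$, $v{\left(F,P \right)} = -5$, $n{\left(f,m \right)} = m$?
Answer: $\frac{259379}{5764} \approx 45.0$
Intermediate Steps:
$Y = 5$ ($Y = \left(-1\right) \left(-5\right) = 5$)
$J = \frac{259379}{86460}$ ($J = 3 - \frac{1}{5 \left(\left(-6745 - -7551\right) + 16486\right)} = 3 - \frac{1}{5 \left(\left(-6745 + 7551\right) + 16486\right)} = 3 - \frac{1}{5 \left(806 + 16486\right)} = 3 - \frac{1}{5 \cdot 17292} = 3 - \frac{1}{86460} = \frac{259379}{86460} \approx 3.0$)
$T{\left(b \right)} = 5 b$
$T{\left(3 \right)} J = 5 \cdot 3 \cdot \frac{259379}{86460} = 15 \cdot \frac{259379}{86460} = \frac{259379}{5764}$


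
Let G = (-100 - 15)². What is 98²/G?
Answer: 9604/13225 ≈ 0.72620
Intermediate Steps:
G = 13225 (G = (-115)² = 13225)
98²/G = 98²/13225 = 9604*(1/13225) = 9604/13225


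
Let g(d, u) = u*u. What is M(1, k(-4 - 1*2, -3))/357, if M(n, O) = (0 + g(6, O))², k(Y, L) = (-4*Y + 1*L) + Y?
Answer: 16875/119 ≈ 141.81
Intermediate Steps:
g(d, u) = u²
k(Y, L) = L - 3*Y (k(Y, L) = (-4*Y + L) + Y = (L - 4*Y) + Y = L - 3*Y)
M(n, O) = O⁴ (M(n, O) = (0 + O²)² = (O²)² = O⁴)
M(1, k(-4 - 1*2, -3))/357 = (-3 - 3*(-4 - 1*2))⁴/357 = (-3 - 3*(-4 - 2))⁴*(1/357) = (-3 - 3*(-6))⁴*(1/357) = (-3 + 18)⁴*(1/357) = 15⁴*(1/357) = 50625*(1/357) = 16875/119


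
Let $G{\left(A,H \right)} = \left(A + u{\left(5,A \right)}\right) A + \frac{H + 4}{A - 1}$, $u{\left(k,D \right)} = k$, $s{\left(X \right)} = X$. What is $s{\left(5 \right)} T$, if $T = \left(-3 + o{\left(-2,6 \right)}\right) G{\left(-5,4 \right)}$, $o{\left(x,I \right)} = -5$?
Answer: $\frac{160}{3} \approx 53.333$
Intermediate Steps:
$G{\left(A,H \right)} = A \left(5 + A\right) + \frac{4 + H}{-1 + A}$ ($G{\left(A,H \right)} = \left(A + 5\right) A + \frac{H + 4}{A - 1} = \left(5 + A\right) A + \frac{4 + H}{-1 + A} = A \left(5 + A\right) + \frac{4 + H}{-1 + A}$)
$T = \frac{32}{3}$ ($T = \left(-3 - 5\right) \frac{4 + 4 + \left(-5\right)^{3} - -25 + 4 \left(-5\right)^{2}}{-1 - 5} = - 8 \frac{4 + 4 - 125 + 25 + 4 \cdot 25}{-6} = - 8 \left(- \frac{4 + 4 - 125 + 25 + 100}{6}\right) = - 8 \left(\left(- \frac{1}{6}\right) 8\right) = \left(-8\right) \left(- \frac{4}{3}\right) = \frac{32}{3} \approx 10.667$)
$s{\left(5 \right)} T = 5 \cdot \frac{32}{3} = \frac{160}{3}$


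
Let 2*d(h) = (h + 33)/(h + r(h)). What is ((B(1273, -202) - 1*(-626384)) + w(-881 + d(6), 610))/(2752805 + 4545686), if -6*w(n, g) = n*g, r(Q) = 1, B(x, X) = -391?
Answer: 30041681/306536622 ≈ 0.098004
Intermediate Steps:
d(h) = (33 + h)/(2*(1 + h)) (d(h) = ((h + 33)/(h + 1))/2 = ((33 + h)/(1 + h))/2 = (33 + h)/(2*(1 + h)))
w(n, g) = -g*n/6 (w(n, g) = -n*g/6 = -g*n/6)
((B(1273, -202) - 1*(-626384)) + w(-881 + d(6), 610))/(2752805 + 4545686) = ((-391 - 1*(-626384)) - 1/6*610*(-881 + (33 + 6)/(2*(1 + 6))))/(2752805 + 4545686) = ((-391 + 626384) - 1/6*610*(-881 + (1/2)*39/7))/7298491 = (625993 - 1/6*610*(-881 + (1/2)*(1/7)*39))*(1/7298491) = (625993 - 1/6*610*(-881 + 39/14))*(1/7298491) = (625993 - 1/6*610*(-12295/14))*(1/7298491) = (625993 + 3749975/42)*(1/7298491) = (30041681/42)*(1/7298491) = 30041681/306536622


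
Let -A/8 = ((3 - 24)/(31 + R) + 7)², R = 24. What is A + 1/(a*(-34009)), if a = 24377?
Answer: -878753107386449/2507838113825 ≈ -350.40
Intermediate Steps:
A = -1059968/3025 (A = -8*((3 - 24)/(31 + 24) + 7)² = -8*(-21/55 + 7)² = -8*(364/55)² = -8*132496/3025 = -1059968/3025 ≈ -350.40)
A + 1/(a*(-34009)) = -1059968/3025 + 1/(24377*(-34009)) = -1059968/3025 + (1/24377)*(-1/34009) = -1059968/3025 - 1/829037393 = -878753107386449/2507838113825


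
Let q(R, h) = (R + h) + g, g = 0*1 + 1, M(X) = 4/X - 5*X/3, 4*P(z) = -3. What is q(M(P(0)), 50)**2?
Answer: 316969/144 ≈ 2201.2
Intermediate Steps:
P(z) = -3/4 (P(z) = (1/4)*(-3) = -3/4)
M(X) = 4/X - 5*X/3
g = 1 (g = 0 + 1 = 1)
q(R, h) = 1 + R + h (q(R, h) = (R + h) + 1 = 1 + R + h)
q(M(P(0)), 50)**2 = (1 + (4/(-3/4) - 5/3*(-3/4)) + 50)**2 = (1 + (4*(-4/3) + 5/4) + 50)**2 = (1 + (-16/3 + 5/4) + 50)**2 = (1 - 49/12 + 50)**2 = (563/12)**2 = 316969/144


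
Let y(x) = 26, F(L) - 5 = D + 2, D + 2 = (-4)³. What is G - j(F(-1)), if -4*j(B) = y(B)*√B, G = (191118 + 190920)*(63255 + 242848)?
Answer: 116942977914 + 13*I*√59/2 ≈ 1.1694e+11 + 49.927*I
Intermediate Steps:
D = -66 (D = -2 + (-4)³ = -2 - 64 = -66)
F(L) = -59 (F(L) = 5 + (-66 + 2) = 5 - 64 = -59)
G = 116942977914 (G = 382038*306103 = 116942977914)
j(B) = -13*√B/2
G - j(F(-1)) = 116942977914 - (-13)*√(-59)/2 = 116942977914 - (-13)*I*√59/2 = 116942977914 + 13*I*√59/2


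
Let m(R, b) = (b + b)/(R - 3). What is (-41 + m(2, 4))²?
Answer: 2401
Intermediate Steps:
m(R, b) = 2*b/(-3 + R) (m(R, b) = (2*b)/(-3 + R) = 2*b/(-3 + R))
(-41 + m(2, 4))² = (-41 + 2*4/(-3 + 2))² = (-41 + 2*4/(-1))² = (-41 + 2*4*(-1))² = (-41 - 8)² = (-49)² = 2401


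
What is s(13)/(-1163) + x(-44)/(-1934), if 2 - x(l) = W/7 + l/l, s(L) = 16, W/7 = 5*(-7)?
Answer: -36406/1124621 ≈ -0.032372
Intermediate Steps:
W = -245 (W = 7*(5*(-7)) = 7*(-35) = -245)
x(l) = 36 (x(l) = 2 - (-245/7 + l/l) = 2 - (-245*⅐ + 1) = 2 - (-35 + 1) = 2 - 1*(-34) = 2 + 34 = 36)
s(13)/(-1163) + x(-44)/(-1934) = 16/(-1163) + 36/(-1934) = 16*(-1/1163) + 36*(-1/1934) = -16/1163 - 18/967 = -36406/1124621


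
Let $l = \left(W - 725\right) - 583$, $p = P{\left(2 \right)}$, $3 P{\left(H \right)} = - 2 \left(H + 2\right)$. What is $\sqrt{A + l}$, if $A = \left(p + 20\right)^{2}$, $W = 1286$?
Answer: $\frac{\sqrt{2506}}{3} \approx 16.687$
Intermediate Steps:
$P{\left(H \right)} = - \frac{4}{3} - \frac{2 H}{3}$ ($P{\left(H \right)} = \frac{\left(-2\right) \left(H + 2\right)}{3} = \frac{\left(-2\right) \left(2 + H\right)}{3} = \frac{-4 - 2 H}{3} = - \frac{4}{3} - \frac{2 H}{3}$)
$p = - \frac{8}{3}$ ($p = - \frac{4}{3} - \frac{4}{3} = - \frac{8}{3} \approx -2.6667$)
$l = -22$ ($l = \left(1286 - 725\right) - 583 = 561 - 583 = -22$)
$A = \frac{2704}{9}$ ($A = \left(- \frac{8}{3} + 20\right)^{2} = \left(\frac{52}{3}\right)^{2} = \frac{2704}{9} \approx 300.44$)
$\sqrt{A + l} = \sqrt{\frac{2704}{9} - 22} = \sqrt{\frac{2506}{9}} = \frac{\sqrt{2506}}{3}$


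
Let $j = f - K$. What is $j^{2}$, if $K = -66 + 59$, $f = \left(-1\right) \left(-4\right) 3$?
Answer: $361$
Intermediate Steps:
$f = 12$ ($f = 4 \cdot 3 = 12$)
$K = -7$
$j = 19$ ($j = 12 - -7 = 12 + 7 = 19$)
$j^{2} = 19^{2} = 361$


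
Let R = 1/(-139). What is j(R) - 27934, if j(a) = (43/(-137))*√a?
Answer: -27934 - 43*I*√139/19043 ≈ -27934.0 - 0.026622*I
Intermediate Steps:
R = -1/139 ≈ -0.0071942
j(a) = -43*√a/137 (j(a) = (43*(-1/137))*√a = -43*√a/137)
j(R) - 27934 = -43*I*√139/19043 - 27934 = -27934 - 43*I*√139/19043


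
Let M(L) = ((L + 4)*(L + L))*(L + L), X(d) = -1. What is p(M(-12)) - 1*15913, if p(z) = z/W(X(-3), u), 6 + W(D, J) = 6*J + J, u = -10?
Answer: -301195/19 ≈ -15852.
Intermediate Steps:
W(D, J) = -6 + 7*J (W(D, J) = -6 + (6*J + J) = -6 + 7*J)
M(L) = 4*L²*(4 + L) (M(L) = ((4 + L)*(2*L))*(2*L) = (2*L*(4 + L))*(2*L) = 4*L²*(4 + L))
p(z) = -z/76 (p(z) = z/(-6 + 7*(-10)) = z/(-6 - 70) = z/(-76) = z*(-1/76) = -z/76)
p(M(-12)) - 1*15913 = -(-12)²*(4 - 12)/19 - 1*15913 = -144*(-8)/19 - 15913 = -1/76*(-4608) - 15913 = 1152/19 - 15913 = -301195/19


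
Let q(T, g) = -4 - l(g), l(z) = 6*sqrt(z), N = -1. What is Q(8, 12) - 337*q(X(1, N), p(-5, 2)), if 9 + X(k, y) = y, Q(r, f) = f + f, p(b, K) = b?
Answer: 1372 + 2022*I*sqrt(5) ≈ 1372.0 + 4521.3*I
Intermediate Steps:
Q(r, f) = 2*f
X(k, y) = -9 + y
q(T, g) = -4 - 6*sqrt(g)
Q(8, 12) - 337*q(X(1, N), p(-5, 2)) = 2*12 - 337*(-4 - 6*I*sqrt(5)) = 24 - 337*(-4 - 6*I*sqrt(5)) = 24 + (1348 + 2022*I*sqrt(5)) = 1372 + 2022*I*sqrt(5)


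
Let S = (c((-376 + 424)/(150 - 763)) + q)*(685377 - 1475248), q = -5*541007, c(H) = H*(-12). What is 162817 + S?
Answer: 1309753038238430/613 ≈ 2.1366e+12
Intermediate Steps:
c(H) = -12*H
q = -2705035
S = 1309752938431609/613 (S = (-12*(-376 + 424)/(150 - 763) - 2705035)*(685377 - 1475248) = (-576/(-613) - 2705035)*(-789871) = (-576*(-1)/613 - 2705035)*(-789871) = (-12*(-48/613) - 2705035)*(-789871) = (576/613 - 2705035)*(-789871) = -1658185879/613*(-789871) = 1309752938431609/613 ≈ 2.1366e+12)
162817 + S = 162817 + 1309752938431609/613 = 1309753038238430/613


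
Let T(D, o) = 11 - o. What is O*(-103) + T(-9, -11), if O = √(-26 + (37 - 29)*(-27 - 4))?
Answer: 22 - 103*I*√274 ≈ 22.0 - 1705.0*I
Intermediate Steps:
O = I*√274 (O = √(-26 + 8*(-31)) = √(-26 - 248) = √(-274) = I*√274 ≈ 16.553*I)
O*(-103) + T(-9, -11) = (I*√274)*(-103) + (11 - 1*(-11)) = -103*I*√274 + (11 + 11) = -103*I*√274 + 22 = 22 - 103*I*√274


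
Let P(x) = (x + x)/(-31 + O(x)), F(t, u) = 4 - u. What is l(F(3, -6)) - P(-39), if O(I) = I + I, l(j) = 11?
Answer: 1121/109 ≈ 10.284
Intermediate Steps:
O(I) = 2*I
P(x) = 2*x/(-31 + 2*x) (P(x) = (x + x)/(-31 + 2*x) = (2*x)/(-31 + 2*x) = 2*x/(-31 + 2*x))
l(F(3, -6)) - P(-39) = 11 - 2*(-39)/(-31 + 2*(-39)) = 11 - 2*(-39)/(-31 - 78) = 11 - 2*(-39)/(-109) = 11 - 2*(-39)*(-1)/109 = 11 - 1*78/109 = 11 - 78/109 = 1121/109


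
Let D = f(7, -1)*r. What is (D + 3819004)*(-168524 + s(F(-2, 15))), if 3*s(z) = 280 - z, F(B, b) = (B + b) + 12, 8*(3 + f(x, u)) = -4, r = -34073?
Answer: -1326712983841/2 ≈ -6.6336e+11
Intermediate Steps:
f(x, u) = -7/2 (f(x, u) = -3 + (1/8)*(-4) = -3 - 1/2 = -7/2)
F(B, b) = 12 + B + b
s(z) = 280/3 - z/3 (s(z) = (280 - z)/3 = 280/3 - z/3)
D = 238511/2 (D = -7/2*(-34073) = 238511/2 ≈ 1.1926e+5)
(D + 3819004)*(-168524 + s(F(-2, 15))) = (238511/2 + 3819004)*(-168524 + (280/3 - (12 - 2 + 15)/3)) = 7876519*(-168524 + (280/3 - 1/3*25))/2 = 7876519*(-168524 + (280/3 - 25/3))/2 = 7876519*(-168524 + 85)/2 = (7876519/2)*(-168439) = -1326712983841/2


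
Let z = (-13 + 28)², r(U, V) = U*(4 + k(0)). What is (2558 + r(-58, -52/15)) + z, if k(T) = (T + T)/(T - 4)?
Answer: 2551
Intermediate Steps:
k(T) = 2*T/(-4 + T) (k(T) = (2*T)/(-4 + T) = 2*T/(-4 + T))
r(U, V) = 4*U (r(U, V) = U*(4 + 2*0/(-4 + 0)) = U*(4 + 2*0/(-4)) = U*(4 + 2*0*(-¼)) = U*(4 + 0) = U*4 = 4*U)
z = 225 (z = 15² = 225)
(2558 + r(-58, -52/15)) + z = (2558 + 4*(-58)) + 225 = (2558 - 232) + 225 = 2326 + 225 = 2551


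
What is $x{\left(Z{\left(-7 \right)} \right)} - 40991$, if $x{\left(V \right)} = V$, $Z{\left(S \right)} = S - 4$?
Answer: $-41002$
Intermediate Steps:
$Z{\left(S \right)} = -4 + S$ ($Z{\left(S \right)} = S - 4 = -4 + S$)
$x{\left(Z{\left(-7 \right)} \right)} - 40991 = \left(-4 - 7\right) - 40991 = -11 - 40991 = -41002$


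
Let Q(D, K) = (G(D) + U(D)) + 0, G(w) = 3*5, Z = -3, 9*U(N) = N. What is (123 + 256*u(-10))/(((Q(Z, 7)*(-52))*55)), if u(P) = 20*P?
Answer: 11787/9680 ≈ 1.2177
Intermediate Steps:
U(N) = N/9
G(w) = 15
Q(D, K) = 15 + D/9 (Q(D, K) = (15 + D/9) + 0 = 15 + D/9)
(123 + 256*u(-10))/(((Q(Z, 7)*(-52))*55)) = (123 + 256*(20*(-10)))/((((15 + (⅑)*(-3))*(-52))*55)) = (123 + 256*(-200))/((((15 - ⅓)*(-52))*55)) = (123 - 51200)/((((44/3)*(-52))*55)) = -51077/((-2288/3*55)) = -51077/(-125840/3) = -51077*(-3/125840) = 11787/9680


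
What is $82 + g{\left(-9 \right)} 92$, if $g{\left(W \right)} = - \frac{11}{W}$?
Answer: $\frac{1750}{9} \approx 194.44$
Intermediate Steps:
$82 + g{\left(-9 \right)} 92 = 82 + - \frac{11}{-9} \cdot 92 = 82 + \left(-11\right) \left(- \frac{1}{9}\right) 92 = 82 + \frac{11}{9} \cdot 92 = 82 + \frac{1012}{9} = \frac{1750}{9}$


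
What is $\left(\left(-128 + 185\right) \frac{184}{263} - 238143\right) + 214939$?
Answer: $- \frac{6092164}{263} \approx -23164.0$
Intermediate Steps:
$\left(\left(-128 + 185\right) \frac{184}{263} - 238143\right) + 214939 = \left(57 \cdot 184 \cdot \frac{1}{263} - 238143\right) + 214939 = \left(57 \cdot \frac{184}{263} - 238143\right) + 214939 = \left(\frac{10488}{263} - 238143\right) + 214939 = - \frac{62621121}{263} + 214939 = - \frac{6092164}{263}$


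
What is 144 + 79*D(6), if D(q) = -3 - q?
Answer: -567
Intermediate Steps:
144 + 79*D(6) = 144 + 79*(-3 - 1*6) = 144 + 79*(-3 - 6) = 144 + 79*(-9) = 144 - 711 = -567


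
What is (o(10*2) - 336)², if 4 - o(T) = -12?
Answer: 102400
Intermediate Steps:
o(T) = 16 (o(T) = 4 - 1*(-12) = 4 + 12 = 16)
(o(10*2) - 336)² = (16 - 336)² = (-320)² = 102400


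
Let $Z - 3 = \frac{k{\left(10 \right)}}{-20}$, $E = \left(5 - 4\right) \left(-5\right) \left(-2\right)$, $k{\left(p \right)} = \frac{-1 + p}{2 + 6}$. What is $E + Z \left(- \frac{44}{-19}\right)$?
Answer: $\frac{12781}{760} \approx 16.817$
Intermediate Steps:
$k{\left(p \right)} = - \frac{1}{8} + \frac{p}{8}$ ($k{\left(p \right)} = \frac{-1 + p}{8} = \left(-1 + p\right) \frac{1}{8} = - \frac{1}{8} + \frac{p}{8}$)
$E = 10$ ($E = 1 \left(-5\right) \left(-2\right) = \left(-5\right) \left(-2\right) = 10$)
$Z = \frac{471}{160}$ ($Z = 3 + \frac{- \frac{1}{8} + \frac{1}{8} \cdot 10}{-20} = 3 + \left(- \frac{1}{8} + \frac{5}{4}\right) \left(- \frac{1}{20}\right) = 3 + \frac{9}{8} \left(- \frac{1}{20}\right) = 3 - \frac{9}{160} = \frac{471}{160} \approx 2.9437$)
$E + Z \left(- \frac{44}{-19}\right) = 10 + \frac{471 \left(- \frac{44}{-19}\right)}{160} = 10 + \frac{471 \left(\left(-44\right) \left(- \frac{1}{19}\right)\right)}{160} = 10 + \frac{471}{160} \cdot \frac{44}{19} = 10 + \frac{5181}{760} = \frac{12781}{760}$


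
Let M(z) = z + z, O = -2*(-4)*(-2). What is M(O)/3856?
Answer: -2/241 ≈ -0.0082988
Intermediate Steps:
O = -16 (O = 8*(-2) = -16)
M(z) = 2*z
M(O)/3856 = (2*(-16))/3856 = -32*1/3856 = -2/241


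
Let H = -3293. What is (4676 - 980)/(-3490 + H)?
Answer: -176/323 ≈ -0.54489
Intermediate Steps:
(4676 - 980)/(-3490 + H) = (4676 - 980)/(-3490 - 3293) = 3696/(-6783) = 3696*(-1/6783) = -176/323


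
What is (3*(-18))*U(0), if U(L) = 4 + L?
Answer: -216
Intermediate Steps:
(3*(-18))*U(0) = (3*(-18))*(4 + 0) = -54*4 = -216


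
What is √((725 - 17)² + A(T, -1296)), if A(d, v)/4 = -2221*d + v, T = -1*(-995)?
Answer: 10*I*√83435 ≈ 2888.5*I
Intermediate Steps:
T = 995
A(d, v) = -8884*d + 4*v (A(d, v) = 4*(-2221*d + v) = 4*(v - 2221*d) = -8884*d + 4*v)
√((725 - 17)² + A(T, -1296)) = √((725 - 17)² + (-8884*995 + 4*(-1296))) = √(708² + (-8839580 - 5184)) = √(501264 - 8844764) = √(-8343500) = 10*I*√83435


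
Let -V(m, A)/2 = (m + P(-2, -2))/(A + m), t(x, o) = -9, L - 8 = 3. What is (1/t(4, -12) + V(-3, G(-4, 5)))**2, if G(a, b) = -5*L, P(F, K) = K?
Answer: 5476/68121 ≈ 0.080386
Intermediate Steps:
L = 11 (L = 8 + 3 = 11)
G(a, b) = -55 (G(a, b) = -5*11 = -55)
V(m, A) = -2*(-2 + m)/(A + m) (V(m, A) = -2*(m - 2)/(A + m) = -2*(-2 + m)/(A + m))
(1/t(4, -12) + V(-3, G(-4, 5)))**2 = (1/(-9) + 2*(2 - 1*(-3))/(-55 - 3))**2 = (-1/9 + 2*(2 + 3)/(-58))**2 = (-1/9 + 2*(-1/58)*5)**2 = (-1/9 - 5/29)**2 = (-74/261)**2 = 5476/68121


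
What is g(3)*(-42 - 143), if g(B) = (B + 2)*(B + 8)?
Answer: -10175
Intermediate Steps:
g(B) = (2 + B)*(8 + B)
g(3)*(-42 - 143) = (16 + 3**2 + 10*3)*(-42 - 143) = (16 + 9 + 30)*(-185) = 55*(-185) = -10175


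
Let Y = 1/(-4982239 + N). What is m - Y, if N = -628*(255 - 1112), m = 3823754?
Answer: 16992927197423/4444043 ≈ 3.8238e+6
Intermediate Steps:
N = 538196 (N = -628*(-857) = 538196)
Y = -1/4444043 (Y = 1/(-4982239 + 538196) = 1/(-4444043) = -1/4444043 ≈ -2.2502e-7)
m - Y = 3823754 - 1*(-1/4444043) = 3823754 + 1/4444043 = 16992927197423/4444043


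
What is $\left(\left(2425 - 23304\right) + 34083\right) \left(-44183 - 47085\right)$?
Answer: $-1205102672$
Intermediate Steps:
$\left(\left(2425 - 23304\right) + 34083\right) \left(-44183 - 47085\right) = \left(-20879 + 34083\right) \left(-91268\right) = 13204 \left(-91268\right) = -1205102672$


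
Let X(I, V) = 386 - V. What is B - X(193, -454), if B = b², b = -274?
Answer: 74236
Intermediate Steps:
B = 75076 (B = (-274)² = 75076)
B - X(193, -454) = 75076 - (386 - 1*(-454)) = 75076 - (386 + 454) = 75076 - 1*840 = 75076 - 840 = 74236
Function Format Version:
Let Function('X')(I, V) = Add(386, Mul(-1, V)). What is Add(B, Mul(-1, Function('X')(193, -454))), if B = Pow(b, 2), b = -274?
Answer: 74236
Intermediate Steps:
B = 75076 (B = Pow(-274, 2) = 75076)
Add(B, Mul(-1, Function('X')(193, -454))) = Add(75076, Mul(-1, Add(386, Mul(-1, -454)))) = Add(75076, Mul(-1, Add(386, 454))) = Add(75076, Mul(-1, 840)) = Add(75076, -840) = 74236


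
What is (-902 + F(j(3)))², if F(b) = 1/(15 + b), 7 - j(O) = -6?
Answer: 637815025/784 ≈ 8.1354e+5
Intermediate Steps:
j(O) = 13 (j(O) = 7 - 1*(-6) = 7 + 6 = 13)
(-902 + F(j(3)))² = (-902 + 1/(15 + 13))² = (-902 + 1/28)² = (-25255/28)² = 637815025/784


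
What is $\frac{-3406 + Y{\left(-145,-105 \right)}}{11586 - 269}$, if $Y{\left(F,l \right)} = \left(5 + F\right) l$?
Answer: $\frac{11294}{11317} \approx 0.99797$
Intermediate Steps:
$Y{\left(F,l \right)} = l \left(5 + F\right)$
$\frac{-3406 + Y{\left(-145,-105 \right)}}{11586 - 269} = \frac{-3406 - 105 \left(5 - 145\right)}{11586 - 269} = \frac{-3406 - -14700}{11317} = \left(-3406 + 14700\right) \frac{1}{11317} = 11294 \cdot \frac{1}{11317} = \frac{11294}{11317}$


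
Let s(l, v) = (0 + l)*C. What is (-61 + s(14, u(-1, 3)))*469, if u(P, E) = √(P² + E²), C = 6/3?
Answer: -15477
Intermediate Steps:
C = 2 (C = 6*(⅓) = 2)
u(P, E) = √(E² + P²)
s(l, v) = 2*l (s(l, v) = (0 + l)*2 = l*2 = 2*l)
(-61 + s(14, u(-1, 3)))*469 = (-61 + 2*14)*469 = (-61 + 28)*469 = -33*469 = -15477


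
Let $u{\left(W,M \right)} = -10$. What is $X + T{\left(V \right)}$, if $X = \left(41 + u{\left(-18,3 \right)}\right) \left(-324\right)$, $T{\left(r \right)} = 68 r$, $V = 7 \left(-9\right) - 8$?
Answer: $-14872$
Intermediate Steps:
$V = -71$ ($V = -63 - 8 = -71$)
$X = -10044$ ($X = \left(41 - 10\right) \left(-324\right) = 31 \left(-324\right) = -10044$)
$X + T{\left(V \right)} = -10044 + 68 \left(-71\right) = -10044 - 4828 = -14872$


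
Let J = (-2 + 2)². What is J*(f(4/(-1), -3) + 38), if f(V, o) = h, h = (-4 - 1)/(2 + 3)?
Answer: 0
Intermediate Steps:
J = 0 (J = 0² = 0)
h = -1 (h = -5/5 = -5*⅕ = -1)
f(V, o) = -1
J*(f(4/(-1), -3) + 38) = 0*(-1 + 38) = 0*37 = 0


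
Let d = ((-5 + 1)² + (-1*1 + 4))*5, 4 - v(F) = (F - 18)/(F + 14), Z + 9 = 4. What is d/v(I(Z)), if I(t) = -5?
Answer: 855/59 ≈ 14.492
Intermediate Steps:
Z = -5 (Z = -9 + 4 = -5)
v(F) = 4 - (-18 + F)/(14 + F) (v(F) = 4 - (F - 18)/(F + 14) = 4 - (-18 + F)/(14 + F))
d = 95 (d = ((-4)² + (-1 + 4))*5 = (16 + 3)*5 = 19*5 = 95)
d/v(I(Z)) = 95/(((74 + 3*(-5))/(14 - 5))) = 95/(((74 - 15)/9)) = 95/(((⅑)*59)) = 95/(59/9) = 95*(9/59) = 855/59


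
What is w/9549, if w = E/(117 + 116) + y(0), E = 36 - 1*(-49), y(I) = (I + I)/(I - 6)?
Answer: 85/2224917 ≈ 3.8204e-5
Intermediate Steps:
y(I) = 2*I/(-6 + I) (y(I) = (2*I)/(-6 + I) = 2*I/(-6 + I))
E = 85 (E = 36 + 49 = 85)
w = 85/233 (w = 85/(117 + 116) + 2*0/(-6 + 0) = 85/233 + 2*0/(-6) = (1/233)*85 + 2*0*(-⅙) = 85/233 + 0 = 85/233 ≈ 0.36481)
w/9549 = (85/233)/9549 = (85/233)*(1/9549) = 85/2224917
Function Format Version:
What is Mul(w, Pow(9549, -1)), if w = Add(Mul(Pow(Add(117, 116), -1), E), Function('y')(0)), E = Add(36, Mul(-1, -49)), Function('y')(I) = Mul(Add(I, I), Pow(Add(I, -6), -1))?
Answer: Rational(85, 2224917) ≈ 3.8204e-5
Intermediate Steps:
Function('y')(I) = Mul(2, I, Pow(Add(-6, I), -1)) (Function('y')(I) = Mul(Mul(2, I), Pow(Add(-6, I), -1)) = Mul(2, I, Pow(Add(-6, I), -1)))
E = 85 (E = Add(36, 49) = 85)
w = Rational(85, 233) (w = Add(Mul(Pow(Add(117, 116), -1), 85), Mul(2, 0, Pow(Add(-6, 0), -1))) = Add(Mul(Pow(233, -1), 85), Mul(2, 0, Pow(-6, -1))) = Add(Mul(Rational(1, 233), 85), Mul(2, 0, Rational(-1, 6))) = Add(Rational(85, 233), 0) = Rational(85, 233) ≈ 0.36481)
Mul(w, Pow(9549, -1)) = Mul(Rational(85, 233), Pow(9549, -1)) = Mul(Rational(85, 233), Rational(1, 9549)) = Rational(85, 2224917)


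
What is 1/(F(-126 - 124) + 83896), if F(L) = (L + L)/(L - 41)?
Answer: 291/24414236 ≈ 1.1919e-5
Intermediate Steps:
F(L) = 2*L/(-41 + L) (F(L) = (2*L)/(-41 + L) = 2*L/(-41 + L))
1/(F(-126 - 124) + 83896) = 1/(2*(-126 - 124)/(-41 + (-126 - 124)) + 83896) = 1/(2*(-250)/(-41 - 250) + 83896) = 1/(2*(-250)/(-291) + 83896) = 1/(2*(-250)*(-1/291) + 83896) = 1/(500/291 + 83896) = 1/(24414236/291) = 291/24414236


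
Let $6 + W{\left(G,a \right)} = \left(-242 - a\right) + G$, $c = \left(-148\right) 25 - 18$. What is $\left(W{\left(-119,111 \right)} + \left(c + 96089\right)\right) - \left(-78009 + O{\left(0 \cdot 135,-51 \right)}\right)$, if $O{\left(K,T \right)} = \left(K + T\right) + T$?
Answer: $170004$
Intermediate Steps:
$O{\left(K,T \right)} = K + 2 T$
$c = -3718$ ($c = -3700 - 18 = -3718$)
$W{\left(G,a \right)} = -248 + G - a$ ($W{\left(G,a \right)} = -6 - \left(242 + a - G\right) = -248 + G - a$)
$\left(W{\left(-119,111 \right)} + \left(c + 96089\right)\right) - \left(-78009 + O{\left(0 \cdot 135,-51 \right)}\right) = \left(\left(-248 - 119 - 111\right) + \left(-3718 + 96089\right)\right) + \left(78009 - \left(0 \cdot 135 + 2 \left(-51\right)\right)\right) = \left(\left(-248 - 119 - 111\right) + 92371\right) + \left(78009 - \left(0 - 102\right)\right) = \left(-478 + 92371\right) + \left(78009 - -102\right) = 91893 + \left(78009 + 102\right) = 91893 + 78111 = 170004$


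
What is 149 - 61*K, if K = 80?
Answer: -4731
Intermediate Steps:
149 - 61*K = 149 - 61*80 = 149 - 4880 = -4731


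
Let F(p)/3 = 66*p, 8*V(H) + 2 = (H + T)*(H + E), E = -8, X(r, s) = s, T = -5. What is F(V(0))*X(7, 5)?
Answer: 9405/2 ≈ 4702.5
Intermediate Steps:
V(H) = -¼ + (-8 + H)*(-5 + H)/8 (V(H) = -¼ + ((H - 5)*(H - 8))/8 = -¼ + ((-5 + H)*(-8 + H))/8 = -¼ + ((-8 + H)*(-5 + H))/8 = -¼ + (-8 + H)*(-5 + H)/8)
F(p) = 198*p (F(p) = 3*(66*p) = 198*p)
F(V(0))*X(7, 5) = (198*(19/4 - 13/8*0 + (⅛)*0²))*5 = (198*(19/4 + 0 + (⅛)*0))*5 = (198*(19/4 + 0 + 0))*5 = (198*(19/4))*5 = (1881/2)*5 = 9405/2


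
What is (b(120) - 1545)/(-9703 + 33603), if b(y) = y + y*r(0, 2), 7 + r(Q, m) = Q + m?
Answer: -81/956 ≈ -0.084728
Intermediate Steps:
r(Q, m) = -7 + Q + m (r(Q, m) = -7 + (Q + m) = -7 + Q + m)
b(y) = -4*y (b(y) = y + y*(-7 + 0 + 2) = y + y*(-5) = y - 5*y = -4*y)
(b(120) - 1545)/(-9703 + 33603) = (-4*120 - 1545)/(-9703 + 33603) = (-480 - 1545)/23900 = -2025*1/23900 = -81/956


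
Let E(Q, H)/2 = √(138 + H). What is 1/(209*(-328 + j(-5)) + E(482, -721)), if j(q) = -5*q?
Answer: -5757/364573751 - 2*I*√583/4010311261 ≈ -1.5791e-5 - 1.2042e-8*I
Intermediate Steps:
E(Q, H) = 2*√(138 + H)
1/(209*(-328 + j(-5)) + E(482, -721)) = 1/(209*(-328 - 5*(-5)) + 2*√(138 - 721)) = 1/(209*(-328 + 25) + 2*√(-583)) = 1/(209*(-303) + 2*(I*√583)) = 1/(-63327 + 2*I*√583)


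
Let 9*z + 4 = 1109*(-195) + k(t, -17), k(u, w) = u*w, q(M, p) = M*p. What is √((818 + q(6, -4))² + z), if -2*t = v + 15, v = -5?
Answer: 5*√218310/3 ≈ 778.73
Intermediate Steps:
t = -5 (t = -(-5 + 15)/2 = -½*10 = -5)
z = -72058/3 (z = -4/9 + (1109*(-195) - 5*(-17))/9 = -4/9 + (-216255 + 85)/9 = -4/9 + (⅑)*(-216170) = -4/9 - 216170/9 = -72058/3 ≈ -24019.)
√((818 + q(6, -4))² + z) = √((818 + 6*(-4))² - 72058/3) = √((818 - 24)² - 72058/3) = √(794² - 72058/3) = √(630436 - 72058/3) = √(1819250/3) = 5*√218310/3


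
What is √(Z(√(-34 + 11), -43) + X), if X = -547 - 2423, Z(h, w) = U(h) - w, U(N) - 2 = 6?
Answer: I*√2919 ≈ 54.028*I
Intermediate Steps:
U(N) = 8 (U(N) = 2 + 6 = 8)
Z(h, w) = 8 - w
X = -2970
√(Z(√(-34 + 11), -43) + X) = √((8 - 1*(-43)) - 2970) = √((8 + 43) - 2970) = √(51 - 2970) = √(-2919) = I*√2919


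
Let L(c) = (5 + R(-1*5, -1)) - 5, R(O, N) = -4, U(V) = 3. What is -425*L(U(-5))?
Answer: 1700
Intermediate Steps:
L(c) = -4 (L(c) = (5 - 4) - 5 = 1 - 5 = -4)
-425*L(U(-5)) = -425*(-4) = 1700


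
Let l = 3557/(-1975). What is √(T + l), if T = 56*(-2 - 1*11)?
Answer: I*√113867203/395 ≈ 27.015*I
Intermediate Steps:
l = -3557/1975 (l = 3557*(-1/1975) = -3557/1975 ≈ -1.8010)
T = -728 (T = 56*(-2 - 11) = 56*(-13) = -728)
√(T + l) = √(-728 - 3557/1975) = √(-1441357/1975) = I*√113867203/395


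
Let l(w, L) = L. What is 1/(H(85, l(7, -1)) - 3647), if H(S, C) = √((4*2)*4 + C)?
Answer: -3647/13300578 - √31/13300578 ≈ -0.00027462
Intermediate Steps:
H(S, C) = √(32 + C) (H(S, C) = √(8*4 + C) = √(32 + C))
1/(H(85, l(7, -1)) - 3647) = 1/(√(32 - 1) - 3647) = 1/(√31 - 3647) = 1/(-3647 + √31)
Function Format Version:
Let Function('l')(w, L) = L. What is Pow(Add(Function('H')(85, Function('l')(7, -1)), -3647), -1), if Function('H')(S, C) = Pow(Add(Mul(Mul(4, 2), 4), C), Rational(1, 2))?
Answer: Add(Rational(-3647, 13300578), Mul(Rational(-1, 13300578), Pow(31, Rational(1, 2)))) ≈ -0.00027462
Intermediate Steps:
Function('H')(S, C) = Pow(Add(32, C), Rational(1, 2)) (Function('H')(S, C) = Pow(Add(Mul(8, 4), C), Rational(1, 2)) = Pow(Add(32, C), Rational(1, 2)))
Pow(Add(Function('H')(85, Function('l')(7, -1)), -3647), -1) = Pow(Add(Pow(Add(32, -1), Rational(1, 2)), -3647), -1) = Pow(Add(Pow(31, Rational(1, 2)), -3647), -1) = Pow(Add(-3647, Pow(31, Rational(1, 2))), -1)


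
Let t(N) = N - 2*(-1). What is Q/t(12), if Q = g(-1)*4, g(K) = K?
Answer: -2/7 ≈ -0.28571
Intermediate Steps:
t(N) = 2 + N (t(N) = N + 2 = 2 + N)
Q = -4 (Q = -1*4 = -4)
Q/t(12) = -4/(2 + 12) = -4/14 = -4*1/14 = -2/7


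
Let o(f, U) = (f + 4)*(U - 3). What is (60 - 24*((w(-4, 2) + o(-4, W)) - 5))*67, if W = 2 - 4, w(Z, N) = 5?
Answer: 4020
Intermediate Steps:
W = -2
o(f, U) = (-3 + U)*(4 + f) (o(f, U) = (4 + f)*(-3 + U) = (-3 + U)*(4 + f))
(60 - 24*((w(-4, 2) + o(-4, W)) - 5))*67 = (60 - 24*((5 + (-12 - 3*(-4) + 4*(-2) - 2*(-4))) - 5))*67 = (60 - 24*((5 + (-12 + 12 - 8 + 8)) - 5))*67 = (60 - 24*((5 + 0) - 5))*67 = (60 - 24*(5 - 5))*67 = (60 - 24*0)*67 = (60 + 0)*67 = 60*67 = 4020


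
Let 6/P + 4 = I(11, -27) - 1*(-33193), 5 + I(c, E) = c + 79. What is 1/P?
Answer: 16637/3 ≈ 5545.7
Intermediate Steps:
I(c, E) = 74 + c (I(c, E) = -5 + (c + 79) = -5 + (79 + c) = 74 + c)
P = 3/16637 (P = 6/(-4 + ((74 + 11) - 1*(-33193))) = 6/(-4 + (85 + 33193)) = 6/(-4 + 33278) = 6/33274 = 6*(1/33274) = 3/16637 ≈ 0.00018032)
1/P = 1/(3/16637) = 16637/3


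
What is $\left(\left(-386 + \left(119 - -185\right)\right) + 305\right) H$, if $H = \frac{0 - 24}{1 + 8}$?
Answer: $- \frac{1784}{3} \approx -594.67$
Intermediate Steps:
$H = - \frac{8}{3}$ ($H = - \frac{24}{9} = \left(-24\right) \frac{1}{9} = - \frac{8}{3} \approx -2.6667$)
$\left(\left(-386 + \left(119 - -185\right)\right) + 305\right) H = \left(\left(-386 + \left(119 - -185\right)\right) + 305\right) \left(- \frac{8}{3}\right) = \left(\left(-386 + \left(119 + 185\right)\right) + 305\right) \left(- \frac{8}{3}\right) = \left(\left(-386 + 304\right) + 305\right) \left(- \frac{8}{3}\right) = \left(-82 + 305\right) \left(- \frac{8}{3}\right) = 223 \left(- \frac{8}{3}\right) = - \frac{1784}{3}$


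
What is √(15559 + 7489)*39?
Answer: 78*√5762 ≈ 5920.8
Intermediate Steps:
√(15559 + 7489)*39 = √23048*39 = (2*√5762)*39 = 78*√5762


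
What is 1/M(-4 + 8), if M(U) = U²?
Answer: 1/16 ≈ 0.062500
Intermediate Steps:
1/M(-4 + 8) = 1/((-4 + 8)²) = 1/(4²) = 1/16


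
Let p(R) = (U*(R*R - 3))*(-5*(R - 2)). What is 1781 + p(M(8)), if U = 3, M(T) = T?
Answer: -3709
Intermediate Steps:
p(R) = (-9 + 3*R²)*(10 - 5*R) (p(R) = (3*(R*R - 3))*(-5*(R - 2)) = (3*(R² - 3))*(-5*(-2 + R)) = (3*(-3 + R²))*(10 - 5*R) = (-9 + 3*R²)*(10 - 5*R))
1781 + p(M(8)) = 1781 + (-90 - 15*8³ + 30*8² + 45*8) = 1781 + (-90 - 15*512 + 30*64 + 360) = 1781 + (-90 - 7680 + 1920 + 360) = 1781 - 5490 = -3709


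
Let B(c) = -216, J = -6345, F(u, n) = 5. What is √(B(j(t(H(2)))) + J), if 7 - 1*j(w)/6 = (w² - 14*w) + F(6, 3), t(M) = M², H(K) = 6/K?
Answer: 81*I ≈ 81.0*I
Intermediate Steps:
j(w) = 12 - 6*w² + 84*w (j(w) = 42 - 6*((w² - 14*w) + 5) = 42 - 6*(5 + w² - 14*w) = 42 + (-30 - 6*w² + 84*w) = 12 - 6*w² + 84*w)
√(B(j(t(H(2)))) + J) = √(-216 - 6345) = √(-6561) = 81*I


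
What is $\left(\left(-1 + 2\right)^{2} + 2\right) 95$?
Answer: $285$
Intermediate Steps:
$\left(\left(-1 + 2\right)^{2} + 2\right) 95 = \left(1^{2} + 2\right) 95 = \left(1 + 2\right) 95 = 3 \cdot 95 = 285$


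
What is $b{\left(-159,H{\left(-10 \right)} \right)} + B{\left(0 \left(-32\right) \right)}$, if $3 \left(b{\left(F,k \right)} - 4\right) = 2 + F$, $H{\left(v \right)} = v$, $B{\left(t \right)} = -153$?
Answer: $- \frac{604}{3} \approx -201.33$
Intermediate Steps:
$b{\left(F,k \right)} = \frac{14}{3} + \frac{F}{3}$ ($b{\left(F,k \right)} = 4 + \frac{2 + F}{3} = 4 + \left(\frac{2}{3} + \frac{F}{3}\right) = \frac{14}{3} + \frac{F}{3}$)
$b{\left(-159,H{\left(-10 \right)} \right)} + B{\left(0 \left(-32\right) \right)} = \left(\frac{14}{3} + \frac{1}{3} \left(-159\right)\right) - 153 = \left(\frac{14}{3} - 53\right) - 153 = - \frac{145}{3} - 153 = - \frac{604}{3}$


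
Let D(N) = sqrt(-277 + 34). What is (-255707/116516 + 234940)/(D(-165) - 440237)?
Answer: -12051053507679921/22581804749860592 - 246366119997*I*sqrt(3)/22581804749860592 ≈ -0.53366 - 1.8897e-5*I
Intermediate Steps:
D(N) = 9*I*sqrt(3) (D(N) = sqrt(-243) = 9*I*sqrt(3))
(-255707/116516 + 234940)/(D(-165) - 440237) = (-255707/116516 + 234940)/(9*I*sqrt(3) - 440237) = (-255707*1/116516 + 234940)/(-440237 + 9*I*sqrt(3)) = (-255707/116516 + 234940)/(-440237 + 9*I*sqrt(3)) = 27374013333/(116516*(-440237 + 9*I*sqrt(3)))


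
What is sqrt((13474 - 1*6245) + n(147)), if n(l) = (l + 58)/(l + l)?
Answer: sqrt(12753186)/42 ≈ 85.028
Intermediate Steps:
n(l) = (58 + l)/(2*l) (n(l) = (58 + l)/((2*l)) = (58 + l)*(1/(2*l)) = (58 + l)/(2*l))
sqrt((13474 - 1*6245) + n(147)) = sqrt((13474 - 1*6245) + (1/2)*(58 + 147)/147) = sqrt((13474 - 6245) + (1/2)*(1/147)*205) = sqrt(7229 + 205/294) = sqrt(2125531/294) = sqrt(12753186)/42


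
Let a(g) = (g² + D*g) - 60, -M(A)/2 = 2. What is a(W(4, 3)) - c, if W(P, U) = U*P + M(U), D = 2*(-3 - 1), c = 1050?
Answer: -1110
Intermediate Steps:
M(A) = -4 (M(A) = -2*2 = -4)
D = -8 (D = 2*(-4) = -8)
W(P, U) = -4 + P*U (W(P, U) = U*P - 4 = P*U - 4 = -4 + P*U)
a(g) = -60 + g² - 8*g (a(g) = (g² - 8*g) - 60 = -60 + g² - 8*g)
a(W(4, 3)) - c = (-60 + (-4 + 4*3)² - 8*(-4 + 4*3)) - 1*1050 = (-60 + (-4 + 12)² - 8*(-4 + 12)) - 1050 = (-60 + 8² - 8*8) - 1050 = (-60 + 64 - 64) - 1050 = -60 - 1050 = -1110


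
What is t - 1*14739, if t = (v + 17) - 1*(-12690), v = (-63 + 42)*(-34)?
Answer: -1318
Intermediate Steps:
v = 714 (v = -21*(-34) = 714)
t = 13421 (t = (714 + 17) - 1*(-12690) = 731 + 12690 = 13421)
t - 1*14739 = 13421 - 1*14739 = 13421 - 14739 = -1318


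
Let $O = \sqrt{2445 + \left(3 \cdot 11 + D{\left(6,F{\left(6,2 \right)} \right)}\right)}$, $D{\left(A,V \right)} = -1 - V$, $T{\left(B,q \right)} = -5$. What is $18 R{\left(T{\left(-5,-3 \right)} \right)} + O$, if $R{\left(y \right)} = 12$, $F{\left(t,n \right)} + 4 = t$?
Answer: $216 + 15 \sqrt{11} \approx 265.75$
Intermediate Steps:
$F{\left(t,n \right)} = -4 + t$
$O = 15 \sqrt{11}$ ($O = \sqrt{2445 + \left(3 \cdot 11 - 3\right)} = \sqrt{2445 + \left(33 - 3\right)} = \sqrt{2445 + 30} = \sqrt{2475} = 15 \sqrt{11} \approx 49.749$)
$18 R{\left(T{\left(-5,-3 \right)} \right)} + O = 18 \cdot 12 + 15 \sqrt{11} = 216 + 15 \sqrt{11}$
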